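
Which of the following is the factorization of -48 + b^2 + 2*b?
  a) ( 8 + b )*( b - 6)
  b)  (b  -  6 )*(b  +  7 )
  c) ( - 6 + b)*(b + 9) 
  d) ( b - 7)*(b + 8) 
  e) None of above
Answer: a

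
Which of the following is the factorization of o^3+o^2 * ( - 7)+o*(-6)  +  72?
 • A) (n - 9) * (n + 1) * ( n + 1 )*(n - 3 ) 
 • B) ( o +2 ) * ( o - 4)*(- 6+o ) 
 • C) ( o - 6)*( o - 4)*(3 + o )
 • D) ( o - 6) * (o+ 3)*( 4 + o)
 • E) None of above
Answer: C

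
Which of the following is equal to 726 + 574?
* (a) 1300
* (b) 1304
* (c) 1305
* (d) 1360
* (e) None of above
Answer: a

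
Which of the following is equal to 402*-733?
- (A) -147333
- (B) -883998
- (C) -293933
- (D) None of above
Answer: D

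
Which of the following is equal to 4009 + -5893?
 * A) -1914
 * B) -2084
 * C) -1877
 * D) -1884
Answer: D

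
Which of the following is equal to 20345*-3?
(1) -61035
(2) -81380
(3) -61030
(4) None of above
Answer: 1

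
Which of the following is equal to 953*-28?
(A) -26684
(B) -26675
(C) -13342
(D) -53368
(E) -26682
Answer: A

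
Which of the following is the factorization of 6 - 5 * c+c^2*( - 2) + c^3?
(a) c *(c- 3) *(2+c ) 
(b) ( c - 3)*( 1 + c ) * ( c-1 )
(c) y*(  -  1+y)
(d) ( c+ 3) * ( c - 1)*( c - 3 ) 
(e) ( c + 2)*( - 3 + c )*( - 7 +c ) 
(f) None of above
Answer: f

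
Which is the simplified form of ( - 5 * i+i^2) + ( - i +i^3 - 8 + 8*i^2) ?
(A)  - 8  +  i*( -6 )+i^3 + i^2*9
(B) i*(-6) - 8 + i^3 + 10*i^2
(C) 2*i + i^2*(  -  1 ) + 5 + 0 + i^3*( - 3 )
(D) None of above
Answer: A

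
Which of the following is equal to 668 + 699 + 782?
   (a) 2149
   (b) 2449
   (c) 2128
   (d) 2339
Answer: a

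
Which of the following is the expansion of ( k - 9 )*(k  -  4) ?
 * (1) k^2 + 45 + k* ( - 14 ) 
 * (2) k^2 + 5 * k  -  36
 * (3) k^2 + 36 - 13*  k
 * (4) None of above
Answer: 3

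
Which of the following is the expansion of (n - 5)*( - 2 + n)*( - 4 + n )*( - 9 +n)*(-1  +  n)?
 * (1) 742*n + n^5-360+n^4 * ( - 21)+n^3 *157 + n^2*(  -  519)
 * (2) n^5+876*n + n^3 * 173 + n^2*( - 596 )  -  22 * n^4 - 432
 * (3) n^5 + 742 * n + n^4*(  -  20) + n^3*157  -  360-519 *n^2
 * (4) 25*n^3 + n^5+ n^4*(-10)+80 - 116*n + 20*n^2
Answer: 1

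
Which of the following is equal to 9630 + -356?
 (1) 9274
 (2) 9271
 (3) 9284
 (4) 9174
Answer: 1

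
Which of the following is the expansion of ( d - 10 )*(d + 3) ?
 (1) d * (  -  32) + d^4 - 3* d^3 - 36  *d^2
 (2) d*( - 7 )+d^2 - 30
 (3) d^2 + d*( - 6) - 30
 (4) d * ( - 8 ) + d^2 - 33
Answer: 2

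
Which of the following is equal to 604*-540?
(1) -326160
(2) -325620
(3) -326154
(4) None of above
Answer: 1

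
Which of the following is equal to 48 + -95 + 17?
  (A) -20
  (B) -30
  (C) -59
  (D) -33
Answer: B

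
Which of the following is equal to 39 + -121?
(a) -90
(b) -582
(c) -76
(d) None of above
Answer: d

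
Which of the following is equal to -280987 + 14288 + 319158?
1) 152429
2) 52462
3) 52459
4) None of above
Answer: 3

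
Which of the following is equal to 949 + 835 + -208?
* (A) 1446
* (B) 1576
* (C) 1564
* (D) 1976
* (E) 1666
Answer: B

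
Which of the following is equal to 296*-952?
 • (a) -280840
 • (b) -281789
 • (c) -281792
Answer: c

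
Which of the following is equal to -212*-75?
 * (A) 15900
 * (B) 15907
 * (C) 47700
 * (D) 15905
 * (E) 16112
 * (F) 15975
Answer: A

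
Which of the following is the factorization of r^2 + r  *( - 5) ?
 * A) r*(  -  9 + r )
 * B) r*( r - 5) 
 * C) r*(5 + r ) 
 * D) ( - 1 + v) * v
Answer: B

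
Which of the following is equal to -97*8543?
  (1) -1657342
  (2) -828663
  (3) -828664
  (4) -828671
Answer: 4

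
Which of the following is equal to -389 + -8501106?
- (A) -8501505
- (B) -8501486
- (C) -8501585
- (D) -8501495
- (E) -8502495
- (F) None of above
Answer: D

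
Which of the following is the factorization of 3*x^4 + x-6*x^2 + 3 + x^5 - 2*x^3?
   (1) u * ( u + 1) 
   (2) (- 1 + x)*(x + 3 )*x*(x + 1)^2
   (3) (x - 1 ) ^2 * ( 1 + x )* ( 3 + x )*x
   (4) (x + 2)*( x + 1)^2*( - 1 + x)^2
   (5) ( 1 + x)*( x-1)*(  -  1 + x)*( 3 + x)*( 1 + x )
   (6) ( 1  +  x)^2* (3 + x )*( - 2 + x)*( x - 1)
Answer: 5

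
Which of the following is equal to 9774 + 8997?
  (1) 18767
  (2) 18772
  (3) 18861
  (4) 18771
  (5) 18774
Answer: 4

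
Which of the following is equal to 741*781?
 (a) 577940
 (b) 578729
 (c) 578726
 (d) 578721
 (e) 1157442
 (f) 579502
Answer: d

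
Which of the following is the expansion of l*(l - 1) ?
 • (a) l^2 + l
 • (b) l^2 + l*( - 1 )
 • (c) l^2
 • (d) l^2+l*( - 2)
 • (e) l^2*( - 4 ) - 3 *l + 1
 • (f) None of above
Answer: b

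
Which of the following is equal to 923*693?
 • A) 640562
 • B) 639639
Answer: B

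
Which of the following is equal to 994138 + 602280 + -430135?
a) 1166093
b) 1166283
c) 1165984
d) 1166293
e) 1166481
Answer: b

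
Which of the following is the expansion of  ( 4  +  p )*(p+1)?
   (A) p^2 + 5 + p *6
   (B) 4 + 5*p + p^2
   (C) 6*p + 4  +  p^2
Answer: B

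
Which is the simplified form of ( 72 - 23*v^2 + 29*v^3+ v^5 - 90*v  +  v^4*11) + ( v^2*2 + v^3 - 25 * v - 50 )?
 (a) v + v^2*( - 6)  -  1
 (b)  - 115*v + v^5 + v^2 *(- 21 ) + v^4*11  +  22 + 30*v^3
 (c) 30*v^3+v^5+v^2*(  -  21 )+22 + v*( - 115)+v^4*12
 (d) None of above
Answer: b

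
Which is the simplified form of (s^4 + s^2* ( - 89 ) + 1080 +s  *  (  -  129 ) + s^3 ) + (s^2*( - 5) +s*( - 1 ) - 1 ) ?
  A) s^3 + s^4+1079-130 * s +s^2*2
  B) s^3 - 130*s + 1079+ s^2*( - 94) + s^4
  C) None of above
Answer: B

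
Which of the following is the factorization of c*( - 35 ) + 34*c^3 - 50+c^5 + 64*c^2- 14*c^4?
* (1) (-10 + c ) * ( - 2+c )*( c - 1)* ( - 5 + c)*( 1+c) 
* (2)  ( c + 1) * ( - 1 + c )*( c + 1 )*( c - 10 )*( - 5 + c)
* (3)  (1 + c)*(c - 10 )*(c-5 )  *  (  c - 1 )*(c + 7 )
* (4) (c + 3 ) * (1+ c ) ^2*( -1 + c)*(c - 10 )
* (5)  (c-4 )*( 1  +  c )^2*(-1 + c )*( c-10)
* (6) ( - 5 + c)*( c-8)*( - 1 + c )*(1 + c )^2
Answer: 2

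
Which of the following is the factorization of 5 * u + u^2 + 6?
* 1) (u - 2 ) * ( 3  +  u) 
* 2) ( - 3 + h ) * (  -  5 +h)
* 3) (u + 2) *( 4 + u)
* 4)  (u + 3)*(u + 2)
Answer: 4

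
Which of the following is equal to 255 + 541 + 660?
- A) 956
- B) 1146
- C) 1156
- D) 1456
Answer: D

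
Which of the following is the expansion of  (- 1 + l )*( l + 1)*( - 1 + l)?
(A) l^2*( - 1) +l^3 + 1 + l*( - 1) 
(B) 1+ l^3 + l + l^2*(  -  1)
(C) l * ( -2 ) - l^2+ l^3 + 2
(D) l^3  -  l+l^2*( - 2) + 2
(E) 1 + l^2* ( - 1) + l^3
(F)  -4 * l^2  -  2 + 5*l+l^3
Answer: A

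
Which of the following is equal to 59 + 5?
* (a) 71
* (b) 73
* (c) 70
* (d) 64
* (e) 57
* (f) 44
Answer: d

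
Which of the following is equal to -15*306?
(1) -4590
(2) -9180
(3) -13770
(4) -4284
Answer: 1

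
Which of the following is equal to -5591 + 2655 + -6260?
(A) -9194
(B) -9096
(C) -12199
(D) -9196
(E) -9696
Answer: D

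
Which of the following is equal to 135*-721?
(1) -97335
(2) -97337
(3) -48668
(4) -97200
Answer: 1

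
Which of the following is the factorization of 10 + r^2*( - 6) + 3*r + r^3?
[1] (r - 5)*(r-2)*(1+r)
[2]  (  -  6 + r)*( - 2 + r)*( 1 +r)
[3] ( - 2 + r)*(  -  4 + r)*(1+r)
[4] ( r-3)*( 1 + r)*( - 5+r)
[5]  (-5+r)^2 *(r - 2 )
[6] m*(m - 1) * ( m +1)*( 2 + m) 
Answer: 1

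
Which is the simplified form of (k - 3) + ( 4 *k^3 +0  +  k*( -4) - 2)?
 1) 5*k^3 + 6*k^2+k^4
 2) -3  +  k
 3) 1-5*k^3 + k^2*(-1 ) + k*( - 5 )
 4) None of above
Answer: 4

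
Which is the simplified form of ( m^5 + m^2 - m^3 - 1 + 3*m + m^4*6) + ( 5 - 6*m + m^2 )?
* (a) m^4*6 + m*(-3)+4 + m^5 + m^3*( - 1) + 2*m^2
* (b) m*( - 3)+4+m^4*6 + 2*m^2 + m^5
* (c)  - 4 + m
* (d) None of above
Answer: a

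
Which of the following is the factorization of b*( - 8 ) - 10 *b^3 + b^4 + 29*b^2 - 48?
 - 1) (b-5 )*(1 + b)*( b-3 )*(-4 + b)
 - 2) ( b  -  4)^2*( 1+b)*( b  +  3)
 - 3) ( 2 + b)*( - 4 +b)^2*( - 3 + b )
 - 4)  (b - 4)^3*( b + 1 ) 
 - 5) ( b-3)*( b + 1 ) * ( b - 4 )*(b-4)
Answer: 5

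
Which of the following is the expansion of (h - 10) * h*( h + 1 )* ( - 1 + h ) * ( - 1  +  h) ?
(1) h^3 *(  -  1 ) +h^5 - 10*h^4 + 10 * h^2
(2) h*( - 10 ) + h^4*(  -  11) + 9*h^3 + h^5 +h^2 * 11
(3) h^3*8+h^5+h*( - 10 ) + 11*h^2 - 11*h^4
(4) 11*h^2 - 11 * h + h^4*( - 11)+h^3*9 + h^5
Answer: 2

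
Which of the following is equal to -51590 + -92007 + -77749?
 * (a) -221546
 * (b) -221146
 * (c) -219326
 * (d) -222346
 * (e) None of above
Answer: e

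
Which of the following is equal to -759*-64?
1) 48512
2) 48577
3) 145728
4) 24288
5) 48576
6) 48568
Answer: 5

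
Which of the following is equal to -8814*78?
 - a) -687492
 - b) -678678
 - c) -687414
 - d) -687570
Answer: a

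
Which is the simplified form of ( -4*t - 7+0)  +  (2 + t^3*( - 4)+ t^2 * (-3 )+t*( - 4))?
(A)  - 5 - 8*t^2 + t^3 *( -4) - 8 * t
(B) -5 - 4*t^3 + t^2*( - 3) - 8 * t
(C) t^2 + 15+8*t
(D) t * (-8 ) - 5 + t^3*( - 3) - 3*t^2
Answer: B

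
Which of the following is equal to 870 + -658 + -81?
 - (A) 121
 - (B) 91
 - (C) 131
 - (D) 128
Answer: C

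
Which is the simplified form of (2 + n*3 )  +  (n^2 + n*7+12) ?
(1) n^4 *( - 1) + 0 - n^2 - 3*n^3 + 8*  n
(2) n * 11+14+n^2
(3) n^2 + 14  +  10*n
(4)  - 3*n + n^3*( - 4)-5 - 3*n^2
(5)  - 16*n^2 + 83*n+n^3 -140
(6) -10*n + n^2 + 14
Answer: 3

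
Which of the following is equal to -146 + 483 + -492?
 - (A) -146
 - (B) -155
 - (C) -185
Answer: B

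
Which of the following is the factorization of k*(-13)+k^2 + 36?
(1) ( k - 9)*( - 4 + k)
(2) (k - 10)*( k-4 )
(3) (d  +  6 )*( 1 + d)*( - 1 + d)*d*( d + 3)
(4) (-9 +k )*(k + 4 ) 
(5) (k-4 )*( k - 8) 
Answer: 1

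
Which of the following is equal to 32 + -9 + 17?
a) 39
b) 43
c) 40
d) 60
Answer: c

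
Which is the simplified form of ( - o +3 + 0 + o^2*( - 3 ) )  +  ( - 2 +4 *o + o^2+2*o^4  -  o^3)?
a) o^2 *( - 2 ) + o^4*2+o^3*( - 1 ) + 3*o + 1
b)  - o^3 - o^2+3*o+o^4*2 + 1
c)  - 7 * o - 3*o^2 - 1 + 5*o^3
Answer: a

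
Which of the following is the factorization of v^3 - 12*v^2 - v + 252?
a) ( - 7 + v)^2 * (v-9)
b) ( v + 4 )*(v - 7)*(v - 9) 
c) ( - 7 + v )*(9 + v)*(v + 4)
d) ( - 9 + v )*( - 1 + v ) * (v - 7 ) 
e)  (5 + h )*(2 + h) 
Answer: b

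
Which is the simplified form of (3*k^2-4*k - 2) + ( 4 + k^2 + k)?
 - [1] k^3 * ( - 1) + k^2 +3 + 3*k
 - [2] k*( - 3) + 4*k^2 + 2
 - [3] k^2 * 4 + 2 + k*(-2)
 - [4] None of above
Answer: 2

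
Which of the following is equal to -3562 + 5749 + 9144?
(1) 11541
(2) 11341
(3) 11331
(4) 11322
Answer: 3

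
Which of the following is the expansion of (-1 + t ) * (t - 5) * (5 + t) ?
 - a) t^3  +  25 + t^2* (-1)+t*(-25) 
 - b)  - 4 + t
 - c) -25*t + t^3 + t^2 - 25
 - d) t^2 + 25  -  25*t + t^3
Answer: a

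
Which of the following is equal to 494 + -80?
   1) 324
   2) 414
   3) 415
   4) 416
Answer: 2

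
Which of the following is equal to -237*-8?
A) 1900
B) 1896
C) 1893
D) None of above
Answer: B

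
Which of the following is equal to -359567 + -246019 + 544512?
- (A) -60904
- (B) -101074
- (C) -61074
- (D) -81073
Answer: C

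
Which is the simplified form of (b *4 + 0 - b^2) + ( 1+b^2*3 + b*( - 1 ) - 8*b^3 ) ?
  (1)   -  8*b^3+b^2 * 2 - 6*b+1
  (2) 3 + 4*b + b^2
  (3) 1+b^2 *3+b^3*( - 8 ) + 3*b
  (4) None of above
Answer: 4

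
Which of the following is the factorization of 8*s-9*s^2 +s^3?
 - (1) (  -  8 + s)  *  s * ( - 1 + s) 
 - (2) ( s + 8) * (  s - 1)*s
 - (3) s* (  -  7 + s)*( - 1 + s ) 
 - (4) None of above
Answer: 1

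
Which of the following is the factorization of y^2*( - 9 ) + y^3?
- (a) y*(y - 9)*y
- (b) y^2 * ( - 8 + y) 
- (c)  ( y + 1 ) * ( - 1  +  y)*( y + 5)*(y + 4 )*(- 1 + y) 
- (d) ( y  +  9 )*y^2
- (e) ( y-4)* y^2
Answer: a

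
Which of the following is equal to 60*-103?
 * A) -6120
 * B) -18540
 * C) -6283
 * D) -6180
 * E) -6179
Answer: D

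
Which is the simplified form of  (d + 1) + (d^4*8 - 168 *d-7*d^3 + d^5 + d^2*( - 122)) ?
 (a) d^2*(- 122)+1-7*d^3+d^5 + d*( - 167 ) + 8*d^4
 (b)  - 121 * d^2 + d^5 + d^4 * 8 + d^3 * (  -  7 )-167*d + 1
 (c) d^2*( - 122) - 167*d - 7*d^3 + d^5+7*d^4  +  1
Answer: a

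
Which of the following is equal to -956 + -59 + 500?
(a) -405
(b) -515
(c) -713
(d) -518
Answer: b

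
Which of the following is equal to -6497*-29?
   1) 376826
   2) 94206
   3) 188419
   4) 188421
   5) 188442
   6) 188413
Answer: 6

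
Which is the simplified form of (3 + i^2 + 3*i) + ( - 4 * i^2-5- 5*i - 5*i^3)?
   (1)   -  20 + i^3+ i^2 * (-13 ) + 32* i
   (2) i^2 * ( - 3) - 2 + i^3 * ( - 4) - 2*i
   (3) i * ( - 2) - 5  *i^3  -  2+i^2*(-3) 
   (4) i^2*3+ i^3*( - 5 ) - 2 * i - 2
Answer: 3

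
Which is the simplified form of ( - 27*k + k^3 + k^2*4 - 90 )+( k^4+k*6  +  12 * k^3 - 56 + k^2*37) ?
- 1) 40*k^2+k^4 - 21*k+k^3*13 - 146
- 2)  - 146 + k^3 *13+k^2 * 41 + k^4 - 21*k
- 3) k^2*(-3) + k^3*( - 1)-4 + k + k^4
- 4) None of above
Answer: 2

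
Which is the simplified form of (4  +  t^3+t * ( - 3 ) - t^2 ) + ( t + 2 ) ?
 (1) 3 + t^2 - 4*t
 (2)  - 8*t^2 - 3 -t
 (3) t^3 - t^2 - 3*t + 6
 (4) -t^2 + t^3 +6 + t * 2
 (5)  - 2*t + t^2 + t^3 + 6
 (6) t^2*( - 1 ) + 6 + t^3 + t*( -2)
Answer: 6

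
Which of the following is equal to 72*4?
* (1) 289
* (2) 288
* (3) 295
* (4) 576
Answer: 2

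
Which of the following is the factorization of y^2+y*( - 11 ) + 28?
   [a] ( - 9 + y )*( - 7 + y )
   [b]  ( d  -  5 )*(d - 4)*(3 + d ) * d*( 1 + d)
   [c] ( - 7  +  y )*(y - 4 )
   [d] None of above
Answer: c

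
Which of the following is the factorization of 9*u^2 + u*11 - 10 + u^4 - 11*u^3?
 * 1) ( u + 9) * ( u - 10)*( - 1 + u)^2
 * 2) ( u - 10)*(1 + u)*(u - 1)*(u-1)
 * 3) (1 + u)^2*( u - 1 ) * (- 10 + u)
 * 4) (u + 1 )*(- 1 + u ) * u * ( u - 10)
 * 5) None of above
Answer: 2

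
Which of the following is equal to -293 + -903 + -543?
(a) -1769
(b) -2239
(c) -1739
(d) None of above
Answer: c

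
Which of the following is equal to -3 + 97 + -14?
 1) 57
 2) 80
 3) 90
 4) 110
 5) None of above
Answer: 2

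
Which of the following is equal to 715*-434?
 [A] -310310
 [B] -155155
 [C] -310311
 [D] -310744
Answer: A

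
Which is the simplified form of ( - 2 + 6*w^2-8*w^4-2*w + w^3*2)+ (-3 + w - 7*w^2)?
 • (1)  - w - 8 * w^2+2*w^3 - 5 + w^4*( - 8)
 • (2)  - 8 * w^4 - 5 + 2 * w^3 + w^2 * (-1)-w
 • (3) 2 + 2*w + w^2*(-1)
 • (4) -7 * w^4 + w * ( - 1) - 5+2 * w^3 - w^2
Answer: 2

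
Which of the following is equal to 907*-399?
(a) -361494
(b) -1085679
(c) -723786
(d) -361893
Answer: d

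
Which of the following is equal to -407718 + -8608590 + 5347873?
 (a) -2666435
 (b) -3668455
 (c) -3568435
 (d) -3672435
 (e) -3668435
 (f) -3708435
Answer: e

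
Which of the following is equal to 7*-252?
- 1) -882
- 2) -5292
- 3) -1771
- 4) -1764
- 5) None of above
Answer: 4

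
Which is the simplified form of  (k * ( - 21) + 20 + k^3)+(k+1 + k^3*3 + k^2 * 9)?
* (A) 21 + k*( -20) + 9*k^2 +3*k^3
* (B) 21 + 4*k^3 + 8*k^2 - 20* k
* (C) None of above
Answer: C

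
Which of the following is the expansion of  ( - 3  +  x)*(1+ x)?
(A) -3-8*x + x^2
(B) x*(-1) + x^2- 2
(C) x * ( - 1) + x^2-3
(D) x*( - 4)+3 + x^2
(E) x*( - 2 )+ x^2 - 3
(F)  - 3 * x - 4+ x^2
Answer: E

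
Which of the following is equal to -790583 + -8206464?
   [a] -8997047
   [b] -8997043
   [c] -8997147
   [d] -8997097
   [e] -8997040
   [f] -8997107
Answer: a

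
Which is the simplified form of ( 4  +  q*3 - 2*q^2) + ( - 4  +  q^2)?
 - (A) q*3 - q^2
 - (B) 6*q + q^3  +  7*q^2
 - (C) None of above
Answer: A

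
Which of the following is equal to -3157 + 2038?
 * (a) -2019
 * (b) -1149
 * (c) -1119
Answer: c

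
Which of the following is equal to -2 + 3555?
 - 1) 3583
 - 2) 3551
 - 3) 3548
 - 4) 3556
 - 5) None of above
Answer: 5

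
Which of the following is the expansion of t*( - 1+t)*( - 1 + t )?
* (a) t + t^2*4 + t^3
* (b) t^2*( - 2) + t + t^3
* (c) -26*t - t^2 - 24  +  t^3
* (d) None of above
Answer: b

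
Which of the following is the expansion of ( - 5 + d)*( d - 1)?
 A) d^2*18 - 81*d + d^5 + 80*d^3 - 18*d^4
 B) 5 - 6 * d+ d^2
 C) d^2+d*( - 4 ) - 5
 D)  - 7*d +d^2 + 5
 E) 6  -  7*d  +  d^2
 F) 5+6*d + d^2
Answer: B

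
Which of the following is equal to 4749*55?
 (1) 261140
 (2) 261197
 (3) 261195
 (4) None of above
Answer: 3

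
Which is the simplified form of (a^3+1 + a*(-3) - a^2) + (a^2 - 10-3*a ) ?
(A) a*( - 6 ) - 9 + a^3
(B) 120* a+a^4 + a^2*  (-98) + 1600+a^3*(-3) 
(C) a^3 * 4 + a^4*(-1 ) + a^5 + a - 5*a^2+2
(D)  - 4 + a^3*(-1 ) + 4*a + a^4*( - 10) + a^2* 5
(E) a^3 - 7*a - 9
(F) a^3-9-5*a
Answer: A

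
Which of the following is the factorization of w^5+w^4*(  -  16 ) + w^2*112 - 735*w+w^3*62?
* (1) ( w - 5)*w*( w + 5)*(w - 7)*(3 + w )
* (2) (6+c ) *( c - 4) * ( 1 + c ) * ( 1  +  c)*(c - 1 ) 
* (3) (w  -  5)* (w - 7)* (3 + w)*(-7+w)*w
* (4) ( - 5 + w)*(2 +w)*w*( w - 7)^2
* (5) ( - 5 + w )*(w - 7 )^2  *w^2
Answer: 3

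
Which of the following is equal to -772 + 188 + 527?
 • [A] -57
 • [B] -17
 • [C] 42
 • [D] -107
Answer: A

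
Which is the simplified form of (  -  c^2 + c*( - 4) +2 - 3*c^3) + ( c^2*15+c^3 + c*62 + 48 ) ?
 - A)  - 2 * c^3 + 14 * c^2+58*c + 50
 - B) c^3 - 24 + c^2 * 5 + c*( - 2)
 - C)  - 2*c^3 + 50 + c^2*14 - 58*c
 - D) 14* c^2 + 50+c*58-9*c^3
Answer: A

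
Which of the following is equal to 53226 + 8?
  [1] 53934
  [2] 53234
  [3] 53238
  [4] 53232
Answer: 2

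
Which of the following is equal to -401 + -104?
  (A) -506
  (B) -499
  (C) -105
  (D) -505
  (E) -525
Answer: D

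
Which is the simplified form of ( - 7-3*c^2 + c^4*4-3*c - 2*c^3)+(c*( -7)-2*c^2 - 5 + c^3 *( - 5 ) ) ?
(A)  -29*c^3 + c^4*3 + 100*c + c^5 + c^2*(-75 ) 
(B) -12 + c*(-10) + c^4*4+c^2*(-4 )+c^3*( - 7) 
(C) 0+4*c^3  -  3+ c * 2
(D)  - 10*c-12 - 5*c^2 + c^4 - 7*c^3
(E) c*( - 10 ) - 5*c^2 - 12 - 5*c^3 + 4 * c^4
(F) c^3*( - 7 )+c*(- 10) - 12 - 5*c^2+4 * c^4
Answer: F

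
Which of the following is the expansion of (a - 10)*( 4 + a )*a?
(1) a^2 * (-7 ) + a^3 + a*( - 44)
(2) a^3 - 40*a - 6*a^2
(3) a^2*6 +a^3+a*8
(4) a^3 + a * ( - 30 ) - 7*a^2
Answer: 2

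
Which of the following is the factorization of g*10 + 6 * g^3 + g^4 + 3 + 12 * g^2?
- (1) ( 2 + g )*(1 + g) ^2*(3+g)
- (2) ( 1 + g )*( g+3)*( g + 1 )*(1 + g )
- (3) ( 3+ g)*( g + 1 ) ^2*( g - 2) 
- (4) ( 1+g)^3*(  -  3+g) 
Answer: 2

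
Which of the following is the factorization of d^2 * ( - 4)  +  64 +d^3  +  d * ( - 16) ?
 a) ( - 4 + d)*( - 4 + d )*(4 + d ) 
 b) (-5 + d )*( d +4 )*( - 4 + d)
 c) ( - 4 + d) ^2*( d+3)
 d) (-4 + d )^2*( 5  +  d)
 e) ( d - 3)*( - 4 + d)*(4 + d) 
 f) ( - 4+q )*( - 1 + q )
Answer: a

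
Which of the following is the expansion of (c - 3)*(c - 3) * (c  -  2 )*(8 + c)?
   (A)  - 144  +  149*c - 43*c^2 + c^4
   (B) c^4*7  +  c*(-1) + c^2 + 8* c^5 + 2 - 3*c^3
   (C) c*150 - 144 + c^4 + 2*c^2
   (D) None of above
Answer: D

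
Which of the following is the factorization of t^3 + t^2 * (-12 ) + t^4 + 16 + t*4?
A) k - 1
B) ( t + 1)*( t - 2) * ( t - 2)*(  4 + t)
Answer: B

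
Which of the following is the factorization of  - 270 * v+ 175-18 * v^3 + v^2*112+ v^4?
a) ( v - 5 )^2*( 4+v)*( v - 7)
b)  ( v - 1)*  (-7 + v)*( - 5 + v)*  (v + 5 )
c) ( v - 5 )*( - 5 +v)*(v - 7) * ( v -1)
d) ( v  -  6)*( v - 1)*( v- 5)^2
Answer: c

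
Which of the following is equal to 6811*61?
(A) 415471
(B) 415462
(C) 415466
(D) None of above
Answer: A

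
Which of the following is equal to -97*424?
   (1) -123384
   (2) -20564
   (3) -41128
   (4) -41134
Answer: 3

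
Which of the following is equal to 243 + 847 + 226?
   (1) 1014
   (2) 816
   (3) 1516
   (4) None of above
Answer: 4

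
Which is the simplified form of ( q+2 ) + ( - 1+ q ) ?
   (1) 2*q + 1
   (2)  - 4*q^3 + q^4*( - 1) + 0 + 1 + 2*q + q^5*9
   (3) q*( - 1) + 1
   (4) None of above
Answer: 1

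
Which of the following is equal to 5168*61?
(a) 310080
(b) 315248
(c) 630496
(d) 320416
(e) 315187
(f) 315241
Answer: b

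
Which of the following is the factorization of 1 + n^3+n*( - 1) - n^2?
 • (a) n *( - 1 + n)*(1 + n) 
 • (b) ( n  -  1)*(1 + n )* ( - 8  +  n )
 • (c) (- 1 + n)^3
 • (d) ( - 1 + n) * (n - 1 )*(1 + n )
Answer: d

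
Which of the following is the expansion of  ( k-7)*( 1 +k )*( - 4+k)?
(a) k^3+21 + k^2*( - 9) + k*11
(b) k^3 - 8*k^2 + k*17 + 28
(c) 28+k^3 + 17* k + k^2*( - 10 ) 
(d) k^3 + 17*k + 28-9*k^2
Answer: c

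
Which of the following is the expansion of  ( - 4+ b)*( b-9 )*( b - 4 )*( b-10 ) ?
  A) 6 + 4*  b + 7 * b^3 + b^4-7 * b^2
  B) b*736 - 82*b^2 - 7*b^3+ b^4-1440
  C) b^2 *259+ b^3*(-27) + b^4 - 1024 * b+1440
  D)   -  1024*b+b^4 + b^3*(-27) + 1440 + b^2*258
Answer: D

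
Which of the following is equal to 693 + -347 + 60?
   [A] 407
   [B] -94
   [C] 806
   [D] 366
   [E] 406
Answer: E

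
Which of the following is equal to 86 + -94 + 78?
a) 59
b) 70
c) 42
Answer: b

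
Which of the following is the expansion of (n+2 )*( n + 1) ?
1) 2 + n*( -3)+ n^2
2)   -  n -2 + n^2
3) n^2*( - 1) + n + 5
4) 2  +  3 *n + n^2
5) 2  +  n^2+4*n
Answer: 4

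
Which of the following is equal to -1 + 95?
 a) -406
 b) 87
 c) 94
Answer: c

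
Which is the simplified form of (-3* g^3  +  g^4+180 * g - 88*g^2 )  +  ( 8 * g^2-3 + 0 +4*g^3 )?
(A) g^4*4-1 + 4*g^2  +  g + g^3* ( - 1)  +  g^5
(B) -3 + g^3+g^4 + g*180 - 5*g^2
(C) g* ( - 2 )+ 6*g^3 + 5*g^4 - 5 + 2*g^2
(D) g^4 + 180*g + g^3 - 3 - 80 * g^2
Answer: D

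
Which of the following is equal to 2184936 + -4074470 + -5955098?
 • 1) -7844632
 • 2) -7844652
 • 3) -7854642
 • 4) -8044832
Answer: 1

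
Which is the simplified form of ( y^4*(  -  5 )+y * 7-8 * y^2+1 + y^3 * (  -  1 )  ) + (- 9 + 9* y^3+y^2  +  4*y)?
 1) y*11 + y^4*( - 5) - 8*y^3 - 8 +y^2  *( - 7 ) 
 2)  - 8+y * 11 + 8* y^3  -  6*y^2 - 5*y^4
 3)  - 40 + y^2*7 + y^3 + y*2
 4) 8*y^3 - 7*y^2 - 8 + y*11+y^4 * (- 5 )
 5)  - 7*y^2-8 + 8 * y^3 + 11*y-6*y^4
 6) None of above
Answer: 4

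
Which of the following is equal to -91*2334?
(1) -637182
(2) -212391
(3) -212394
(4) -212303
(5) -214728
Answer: 3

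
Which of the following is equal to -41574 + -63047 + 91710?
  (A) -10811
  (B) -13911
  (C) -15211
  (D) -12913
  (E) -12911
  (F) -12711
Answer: E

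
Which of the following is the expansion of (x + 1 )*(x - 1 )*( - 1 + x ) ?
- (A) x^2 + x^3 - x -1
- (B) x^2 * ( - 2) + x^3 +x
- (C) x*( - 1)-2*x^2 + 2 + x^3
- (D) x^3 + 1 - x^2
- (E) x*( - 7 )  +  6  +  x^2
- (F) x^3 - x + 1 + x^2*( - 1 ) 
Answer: F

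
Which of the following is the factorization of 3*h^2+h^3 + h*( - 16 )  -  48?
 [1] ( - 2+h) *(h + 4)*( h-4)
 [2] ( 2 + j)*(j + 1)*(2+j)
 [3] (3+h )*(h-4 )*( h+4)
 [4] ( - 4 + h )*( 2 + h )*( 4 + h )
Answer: 3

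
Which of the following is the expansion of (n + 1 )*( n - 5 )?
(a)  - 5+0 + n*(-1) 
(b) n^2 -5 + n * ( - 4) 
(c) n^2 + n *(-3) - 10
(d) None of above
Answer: b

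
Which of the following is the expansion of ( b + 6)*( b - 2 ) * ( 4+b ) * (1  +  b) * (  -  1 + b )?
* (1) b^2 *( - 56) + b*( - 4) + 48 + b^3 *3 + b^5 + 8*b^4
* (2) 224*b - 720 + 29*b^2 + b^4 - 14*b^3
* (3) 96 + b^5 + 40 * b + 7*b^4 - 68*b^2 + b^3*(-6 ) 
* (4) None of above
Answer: 1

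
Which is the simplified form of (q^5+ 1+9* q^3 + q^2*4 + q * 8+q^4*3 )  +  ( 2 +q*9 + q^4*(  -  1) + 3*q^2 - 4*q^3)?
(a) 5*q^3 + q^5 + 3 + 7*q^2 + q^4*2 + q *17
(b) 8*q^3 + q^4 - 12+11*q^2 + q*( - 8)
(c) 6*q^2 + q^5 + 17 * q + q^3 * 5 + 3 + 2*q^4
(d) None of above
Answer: a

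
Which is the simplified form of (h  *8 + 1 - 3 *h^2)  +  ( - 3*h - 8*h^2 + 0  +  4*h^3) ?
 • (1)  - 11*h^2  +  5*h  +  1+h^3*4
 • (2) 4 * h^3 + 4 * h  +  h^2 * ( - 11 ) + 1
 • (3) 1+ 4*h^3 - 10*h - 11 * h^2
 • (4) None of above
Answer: 1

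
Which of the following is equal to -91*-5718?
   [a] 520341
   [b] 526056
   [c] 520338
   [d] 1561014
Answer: c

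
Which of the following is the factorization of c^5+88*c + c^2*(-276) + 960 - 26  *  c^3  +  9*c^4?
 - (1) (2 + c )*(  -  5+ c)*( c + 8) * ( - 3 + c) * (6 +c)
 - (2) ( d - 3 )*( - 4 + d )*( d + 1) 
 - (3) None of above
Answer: 3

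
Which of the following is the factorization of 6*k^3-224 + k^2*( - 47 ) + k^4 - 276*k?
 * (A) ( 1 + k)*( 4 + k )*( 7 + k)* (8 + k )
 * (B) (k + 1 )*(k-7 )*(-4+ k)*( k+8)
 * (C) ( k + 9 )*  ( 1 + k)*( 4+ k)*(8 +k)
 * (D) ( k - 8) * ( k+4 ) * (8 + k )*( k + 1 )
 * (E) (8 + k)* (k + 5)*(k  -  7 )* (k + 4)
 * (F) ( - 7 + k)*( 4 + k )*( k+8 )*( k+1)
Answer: F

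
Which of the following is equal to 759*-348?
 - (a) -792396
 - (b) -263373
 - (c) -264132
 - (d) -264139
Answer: c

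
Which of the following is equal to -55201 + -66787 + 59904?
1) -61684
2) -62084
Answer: 2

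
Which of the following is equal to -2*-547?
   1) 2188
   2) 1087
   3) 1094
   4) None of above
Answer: 3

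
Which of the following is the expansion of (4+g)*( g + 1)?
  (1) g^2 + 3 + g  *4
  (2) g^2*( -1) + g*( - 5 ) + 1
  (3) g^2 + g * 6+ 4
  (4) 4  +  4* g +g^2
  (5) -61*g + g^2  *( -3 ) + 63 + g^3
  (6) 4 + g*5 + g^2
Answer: 6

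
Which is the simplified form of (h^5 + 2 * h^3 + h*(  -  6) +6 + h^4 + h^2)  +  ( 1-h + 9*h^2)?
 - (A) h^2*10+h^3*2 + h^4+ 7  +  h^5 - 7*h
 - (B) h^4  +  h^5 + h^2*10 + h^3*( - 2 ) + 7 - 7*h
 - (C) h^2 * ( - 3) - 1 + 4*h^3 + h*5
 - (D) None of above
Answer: A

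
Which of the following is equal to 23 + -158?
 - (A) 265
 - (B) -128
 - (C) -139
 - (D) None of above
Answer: D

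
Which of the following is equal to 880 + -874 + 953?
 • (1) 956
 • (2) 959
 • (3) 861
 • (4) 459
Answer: 2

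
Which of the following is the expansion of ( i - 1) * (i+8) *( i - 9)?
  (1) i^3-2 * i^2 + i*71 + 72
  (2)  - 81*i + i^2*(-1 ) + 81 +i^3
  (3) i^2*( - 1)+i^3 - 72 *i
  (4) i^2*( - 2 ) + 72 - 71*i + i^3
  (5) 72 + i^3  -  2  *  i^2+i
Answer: 4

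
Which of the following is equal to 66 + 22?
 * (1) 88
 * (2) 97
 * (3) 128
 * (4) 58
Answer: 1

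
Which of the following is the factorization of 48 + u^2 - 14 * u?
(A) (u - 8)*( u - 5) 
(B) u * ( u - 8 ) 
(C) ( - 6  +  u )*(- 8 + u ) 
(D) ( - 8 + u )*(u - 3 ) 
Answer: C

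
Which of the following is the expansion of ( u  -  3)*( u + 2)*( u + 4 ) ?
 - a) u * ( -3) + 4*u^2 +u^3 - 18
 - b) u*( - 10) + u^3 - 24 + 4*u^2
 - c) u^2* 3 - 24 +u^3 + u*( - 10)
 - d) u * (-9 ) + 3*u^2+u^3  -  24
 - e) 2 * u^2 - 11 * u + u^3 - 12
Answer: c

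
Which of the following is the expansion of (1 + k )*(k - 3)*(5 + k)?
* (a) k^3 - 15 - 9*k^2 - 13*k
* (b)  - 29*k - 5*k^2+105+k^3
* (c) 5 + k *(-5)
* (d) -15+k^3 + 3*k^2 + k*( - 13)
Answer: d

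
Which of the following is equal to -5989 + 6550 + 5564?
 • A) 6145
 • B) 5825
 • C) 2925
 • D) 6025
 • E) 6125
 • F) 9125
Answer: E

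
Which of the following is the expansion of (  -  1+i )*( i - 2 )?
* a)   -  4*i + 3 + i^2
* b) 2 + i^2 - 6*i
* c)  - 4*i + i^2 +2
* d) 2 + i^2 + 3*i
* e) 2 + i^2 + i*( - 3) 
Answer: e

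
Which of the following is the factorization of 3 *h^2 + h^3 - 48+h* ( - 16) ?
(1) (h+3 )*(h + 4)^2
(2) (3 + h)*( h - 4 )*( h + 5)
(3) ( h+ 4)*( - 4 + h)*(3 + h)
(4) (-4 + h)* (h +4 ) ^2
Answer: 3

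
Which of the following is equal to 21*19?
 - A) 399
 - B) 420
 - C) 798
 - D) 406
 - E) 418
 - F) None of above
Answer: A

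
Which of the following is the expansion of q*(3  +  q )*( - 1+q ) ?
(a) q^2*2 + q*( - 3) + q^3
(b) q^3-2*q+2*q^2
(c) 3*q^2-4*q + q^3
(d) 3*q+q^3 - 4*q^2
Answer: a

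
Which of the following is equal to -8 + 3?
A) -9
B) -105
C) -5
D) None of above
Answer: C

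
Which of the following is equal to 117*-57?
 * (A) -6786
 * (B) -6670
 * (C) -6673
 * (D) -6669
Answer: D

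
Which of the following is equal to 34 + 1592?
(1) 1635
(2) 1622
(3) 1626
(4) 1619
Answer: 3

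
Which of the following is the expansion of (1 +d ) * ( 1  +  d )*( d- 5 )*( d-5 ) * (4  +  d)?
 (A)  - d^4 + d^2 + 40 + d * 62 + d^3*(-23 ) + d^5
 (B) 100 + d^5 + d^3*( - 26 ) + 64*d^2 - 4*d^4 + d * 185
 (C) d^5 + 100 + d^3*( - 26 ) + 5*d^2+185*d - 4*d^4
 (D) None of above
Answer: B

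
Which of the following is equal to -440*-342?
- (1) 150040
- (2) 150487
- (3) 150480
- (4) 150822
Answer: 3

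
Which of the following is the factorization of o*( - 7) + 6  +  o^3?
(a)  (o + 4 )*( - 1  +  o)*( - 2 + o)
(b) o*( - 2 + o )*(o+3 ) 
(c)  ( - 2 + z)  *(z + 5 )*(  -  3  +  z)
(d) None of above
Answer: d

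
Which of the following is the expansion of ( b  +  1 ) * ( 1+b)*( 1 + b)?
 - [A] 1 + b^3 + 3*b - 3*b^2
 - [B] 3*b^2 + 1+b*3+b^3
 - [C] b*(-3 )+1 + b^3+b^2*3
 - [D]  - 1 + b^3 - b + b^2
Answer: B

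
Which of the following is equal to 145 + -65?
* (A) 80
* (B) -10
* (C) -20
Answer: A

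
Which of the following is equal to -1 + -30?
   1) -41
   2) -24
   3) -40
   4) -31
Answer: 4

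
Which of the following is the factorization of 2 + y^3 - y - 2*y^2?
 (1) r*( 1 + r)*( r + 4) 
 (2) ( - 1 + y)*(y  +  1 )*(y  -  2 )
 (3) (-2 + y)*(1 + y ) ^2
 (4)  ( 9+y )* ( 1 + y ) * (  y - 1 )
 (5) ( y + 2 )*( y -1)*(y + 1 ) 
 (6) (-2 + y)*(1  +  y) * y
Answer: 2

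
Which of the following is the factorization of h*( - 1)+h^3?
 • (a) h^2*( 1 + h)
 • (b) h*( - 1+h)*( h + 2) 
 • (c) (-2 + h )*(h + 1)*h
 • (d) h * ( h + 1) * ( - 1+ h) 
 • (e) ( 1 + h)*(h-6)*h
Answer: d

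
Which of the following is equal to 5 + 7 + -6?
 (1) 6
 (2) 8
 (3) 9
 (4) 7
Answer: 1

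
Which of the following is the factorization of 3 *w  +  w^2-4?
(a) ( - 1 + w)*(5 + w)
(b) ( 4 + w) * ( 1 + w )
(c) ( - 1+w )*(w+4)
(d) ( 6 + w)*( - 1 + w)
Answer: c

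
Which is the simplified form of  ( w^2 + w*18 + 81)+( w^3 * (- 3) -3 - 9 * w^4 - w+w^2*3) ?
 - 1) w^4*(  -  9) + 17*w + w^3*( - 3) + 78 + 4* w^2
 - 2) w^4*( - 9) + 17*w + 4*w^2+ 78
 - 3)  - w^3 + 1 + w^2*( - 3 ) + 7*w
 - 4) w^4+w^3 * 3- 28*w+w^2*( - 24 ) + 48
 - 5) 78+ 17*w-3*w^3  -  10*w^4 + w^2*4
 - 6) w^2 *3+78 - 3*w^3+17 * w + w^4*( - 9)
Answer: 1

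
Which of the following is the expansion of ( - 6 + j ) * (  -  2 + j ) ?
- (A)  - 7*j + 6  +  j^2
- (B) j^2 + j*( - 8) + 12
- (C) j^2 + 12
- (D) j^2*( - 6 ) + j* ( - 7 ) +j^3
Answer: B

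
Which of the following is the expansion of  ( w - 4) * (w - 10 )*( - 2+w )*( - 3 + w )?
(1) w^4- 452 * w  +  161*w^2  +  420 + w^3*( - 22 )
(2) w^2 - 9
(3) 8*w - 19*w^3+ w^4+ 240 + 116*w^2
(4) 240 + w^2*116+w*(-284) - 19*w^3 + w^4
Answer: 4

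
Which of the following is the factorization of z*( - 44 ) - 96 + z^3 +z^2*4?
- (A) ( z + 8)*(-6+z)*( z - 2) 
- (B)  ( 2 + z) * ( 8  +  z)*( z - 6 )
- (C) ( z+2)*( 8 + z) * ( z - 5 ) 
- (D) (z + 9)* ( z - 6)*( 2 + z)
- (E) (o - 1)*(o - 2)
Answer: B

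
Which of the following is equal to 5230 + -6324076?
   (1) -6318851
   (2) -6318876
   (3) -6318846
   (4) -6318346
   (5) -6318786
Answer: 3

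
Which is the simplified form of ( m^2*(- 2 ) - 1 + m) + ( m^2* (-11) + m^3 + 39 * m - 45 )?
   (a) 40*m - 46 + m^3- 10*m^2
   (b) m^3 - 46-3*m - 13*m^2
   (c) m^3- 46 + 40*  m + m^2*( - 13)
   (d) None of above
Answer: c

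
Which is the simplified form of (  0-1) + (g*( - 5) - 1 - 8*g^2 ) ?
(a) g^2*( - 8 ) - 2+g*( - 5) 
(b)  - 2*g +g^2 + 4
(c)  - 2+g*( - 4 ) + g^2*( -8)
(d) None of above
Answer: a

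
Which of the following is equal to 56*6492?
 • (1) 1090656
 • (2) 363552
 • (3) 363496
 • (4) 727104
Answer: 2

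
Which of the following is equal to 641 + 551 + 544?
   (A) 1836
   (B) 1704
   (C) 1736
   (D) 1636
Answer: C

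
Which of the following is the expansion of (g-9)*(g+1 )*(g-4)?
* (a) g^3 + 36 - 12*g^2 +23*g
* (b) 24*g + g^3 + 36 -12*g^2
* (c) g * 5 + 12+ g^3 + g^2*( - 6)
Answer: a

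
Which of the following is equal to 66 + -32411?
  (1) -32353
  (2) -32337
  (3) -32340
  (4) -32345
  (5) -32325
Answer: 4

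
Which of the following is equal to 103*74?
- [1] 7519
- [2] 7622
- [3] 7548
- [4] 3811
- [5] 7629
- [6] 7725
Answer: 2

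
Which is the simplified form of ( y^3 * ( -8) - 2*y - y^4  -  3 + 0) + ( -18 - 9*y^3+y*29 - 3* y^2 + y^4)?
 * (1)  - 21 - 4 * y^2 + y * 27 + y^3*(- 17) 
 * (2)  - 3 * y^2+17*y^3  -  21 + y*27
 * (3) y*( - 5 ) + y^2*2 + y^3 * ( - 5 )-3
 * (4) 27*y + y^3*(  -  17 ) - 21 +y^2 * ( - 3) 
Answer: 4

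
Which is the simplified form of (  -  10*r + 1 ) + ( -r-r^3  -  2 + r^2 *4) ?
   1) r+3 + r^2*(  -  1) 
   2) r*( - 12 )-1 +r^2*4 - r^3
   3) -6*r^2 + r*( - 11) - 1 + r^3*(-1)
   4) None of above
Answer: 4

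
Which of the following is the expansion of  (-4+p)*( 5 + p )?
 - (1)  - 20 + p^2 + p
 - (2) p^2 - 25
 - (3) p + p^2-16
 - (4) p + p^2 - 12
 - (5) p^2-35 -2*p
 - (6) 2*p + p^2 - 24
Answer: 1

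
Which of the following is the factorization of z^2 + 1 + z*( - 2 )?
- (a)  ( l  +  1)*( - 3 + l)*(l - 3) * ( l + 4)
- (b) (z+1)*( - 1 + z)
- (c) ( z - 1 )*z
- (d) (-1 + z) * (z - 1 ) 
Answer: d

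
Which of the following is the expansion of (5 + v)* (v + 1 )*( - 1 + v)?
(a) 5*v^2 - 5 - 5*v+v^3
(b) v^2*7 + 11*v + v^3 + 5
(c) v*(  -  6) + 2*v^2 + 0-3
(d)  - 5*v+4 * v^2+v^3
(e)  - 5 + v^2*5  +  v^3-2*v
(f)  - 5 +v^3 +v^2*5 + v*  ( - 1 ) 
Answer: f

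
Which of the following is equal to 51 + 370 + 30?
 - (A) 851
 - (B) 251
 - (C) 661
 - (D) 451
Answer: D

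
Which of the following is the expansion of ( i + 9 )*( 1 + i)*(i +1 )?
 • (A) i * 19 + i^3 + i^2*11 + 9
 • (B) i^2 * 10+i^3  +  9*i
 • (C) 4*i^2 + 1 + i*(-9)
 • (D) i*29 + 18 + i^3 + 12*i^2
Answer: A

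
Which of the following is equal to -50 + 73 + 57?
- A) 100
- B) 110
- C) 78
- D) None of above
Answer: D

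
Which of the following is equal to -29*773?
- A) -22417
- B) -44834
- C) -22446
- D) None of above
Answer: A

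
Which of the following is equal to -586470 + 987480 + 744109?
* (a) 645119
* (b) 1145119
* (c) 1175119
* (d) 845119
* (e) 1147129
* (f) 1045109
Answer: b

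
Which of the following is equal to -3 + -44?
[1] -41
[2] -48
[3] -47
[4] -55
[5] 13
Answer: 3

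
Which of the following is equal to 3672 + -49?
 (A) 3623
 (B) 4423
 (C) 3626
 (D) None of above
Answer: A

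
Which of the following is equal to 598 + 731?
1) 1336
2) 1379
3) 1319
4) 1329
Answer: 4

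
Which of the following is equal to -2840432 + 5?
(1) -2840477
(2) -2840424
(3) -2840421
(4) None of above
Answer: 4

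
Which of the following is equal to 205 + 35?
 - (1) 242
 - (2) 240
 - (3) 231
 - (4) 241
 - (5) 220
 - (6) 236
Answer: 2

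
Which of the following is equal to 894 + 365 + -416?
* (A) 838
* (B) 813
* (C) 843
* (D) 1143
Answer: C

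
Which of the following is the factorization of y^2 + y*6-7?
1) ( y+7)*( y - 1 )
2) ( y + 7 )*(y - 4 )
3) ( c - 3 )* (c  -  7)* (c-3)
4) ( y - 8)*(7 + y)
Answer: 1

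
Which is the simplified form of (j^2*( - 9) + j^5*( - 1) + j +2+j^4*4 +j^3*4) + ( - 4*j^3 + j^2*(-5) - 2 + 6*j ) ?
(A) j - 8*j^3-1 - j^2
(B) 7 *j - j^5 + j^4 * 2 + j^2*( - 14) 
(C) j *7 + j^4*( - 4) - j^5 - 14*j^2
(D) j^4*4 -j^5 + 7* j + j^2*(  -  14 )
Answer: D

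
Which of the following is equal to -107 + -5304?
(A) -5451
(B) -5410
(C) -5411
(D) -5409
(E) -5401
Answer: C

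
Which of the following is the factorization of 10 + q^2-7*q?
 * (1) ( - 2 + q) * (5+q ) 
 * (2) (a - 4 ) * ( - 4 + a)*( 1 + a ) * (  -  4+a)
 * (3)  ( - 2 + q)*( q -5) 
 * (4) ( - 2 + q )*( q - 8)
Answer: 3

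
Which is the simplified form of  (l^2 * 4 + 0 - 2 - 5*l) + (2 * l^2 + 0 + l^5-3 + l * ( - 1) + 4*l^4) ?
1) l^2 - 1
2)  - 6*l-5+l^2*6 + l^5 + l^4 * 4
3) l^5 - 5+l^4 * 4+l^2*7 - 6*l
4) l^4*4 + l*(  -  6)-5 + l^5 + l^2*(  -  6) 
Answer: 2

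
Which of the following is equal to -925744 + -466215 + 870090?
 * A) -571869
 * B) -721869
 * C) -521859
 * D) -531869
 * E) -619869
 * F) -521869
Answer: F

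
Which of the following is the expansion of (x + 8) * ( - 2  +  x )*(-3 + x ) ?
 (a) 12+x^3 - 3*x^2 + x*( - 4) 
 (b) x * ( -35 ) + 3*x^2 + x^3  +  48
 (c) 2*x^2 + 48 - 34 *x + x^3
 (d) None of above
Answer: d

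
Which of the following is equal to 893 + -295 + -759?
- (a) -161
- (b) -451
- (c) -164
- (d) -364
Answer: a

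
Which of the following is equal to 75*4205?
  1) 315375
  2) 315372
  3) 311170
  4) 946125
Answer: 1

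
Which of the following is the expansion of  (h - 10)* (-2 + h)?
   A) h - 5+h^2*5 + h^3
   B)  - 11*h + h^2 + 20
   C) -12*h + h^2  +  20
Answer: C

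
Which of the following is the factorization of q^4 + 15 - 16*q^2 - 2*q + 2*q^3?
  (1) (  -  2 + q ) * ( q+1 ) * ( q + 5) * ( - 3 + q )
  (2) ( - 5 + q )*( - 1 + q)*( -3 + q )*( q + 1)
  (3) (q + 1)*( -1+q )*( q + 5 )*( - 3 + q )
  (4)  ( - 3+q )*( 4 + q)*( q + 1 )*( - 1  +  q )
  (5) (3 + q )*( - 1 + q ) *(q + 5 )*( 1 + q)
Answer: 3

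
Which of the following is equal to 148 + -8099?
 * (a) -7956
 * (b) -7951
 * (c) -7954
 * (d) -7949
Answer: b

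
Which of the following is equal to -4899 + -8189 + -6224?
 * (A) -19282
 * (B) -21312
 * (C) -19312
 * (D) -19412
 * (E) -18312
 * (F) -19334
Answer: C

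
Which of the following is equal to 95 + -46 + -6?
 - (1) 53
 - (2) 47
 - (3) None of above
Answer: 3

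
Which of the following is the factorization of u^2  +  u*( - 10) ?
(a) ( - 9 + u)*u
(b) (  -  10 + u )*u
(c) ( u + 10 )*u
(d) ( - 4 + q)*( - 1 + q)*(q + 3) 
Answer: b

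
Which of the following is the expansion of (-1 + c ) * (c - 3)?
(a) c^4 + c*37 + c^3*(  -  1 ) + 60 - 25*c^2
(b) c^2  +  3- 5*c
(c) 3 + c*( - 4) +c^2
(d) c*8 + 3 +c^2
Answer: c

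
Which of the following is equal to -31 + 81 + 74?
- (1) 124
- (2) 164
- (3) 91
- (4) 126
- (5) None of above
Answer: 1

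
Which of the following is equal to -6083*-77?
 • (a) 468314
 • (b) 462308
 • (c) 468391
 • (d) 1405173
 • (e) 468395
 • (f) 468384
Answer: c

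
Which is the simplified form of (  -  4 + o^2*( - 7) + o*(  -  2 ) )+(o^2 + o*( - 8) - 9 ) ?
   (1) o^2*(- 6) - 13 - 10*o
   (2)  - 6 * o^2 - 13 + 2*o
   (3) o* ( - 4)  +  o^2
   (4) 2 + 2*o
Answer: 1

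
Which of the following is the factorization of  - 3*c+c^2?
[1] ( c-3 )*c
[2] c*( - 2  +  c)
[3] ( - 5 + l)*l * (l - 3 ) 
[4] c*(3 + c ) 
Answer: 1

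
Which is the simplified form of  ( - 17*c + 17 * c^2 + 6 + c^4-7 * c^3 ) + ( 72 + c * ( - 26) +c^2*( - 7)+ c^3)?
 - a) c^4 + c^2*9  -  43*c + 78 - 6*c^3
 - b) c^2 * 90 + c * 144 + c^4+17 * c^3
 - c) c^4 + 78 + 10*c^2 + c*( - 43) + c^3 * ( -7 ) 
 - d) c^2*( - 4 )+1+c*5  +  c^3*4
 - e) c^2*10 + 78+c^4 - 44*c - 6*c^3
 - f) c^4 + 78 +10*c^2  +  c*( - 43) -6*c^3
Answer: f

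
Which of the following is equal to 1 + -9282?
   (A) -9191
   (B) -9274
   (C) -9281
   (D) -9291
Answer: C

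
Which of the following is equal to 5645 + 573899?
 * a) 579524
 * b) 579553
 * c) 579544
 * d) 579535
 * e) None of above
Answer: c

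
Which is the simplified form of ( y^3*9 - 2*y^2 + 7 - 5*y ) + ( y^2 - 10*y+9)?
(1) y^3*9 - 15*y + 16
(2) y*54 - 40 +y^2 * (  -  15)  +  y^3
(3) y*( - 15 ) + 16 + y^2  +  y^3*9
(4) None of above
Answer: 4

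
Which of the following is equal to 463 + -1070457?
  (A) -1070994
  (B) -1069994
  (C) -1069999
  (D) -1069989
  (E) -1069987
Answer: B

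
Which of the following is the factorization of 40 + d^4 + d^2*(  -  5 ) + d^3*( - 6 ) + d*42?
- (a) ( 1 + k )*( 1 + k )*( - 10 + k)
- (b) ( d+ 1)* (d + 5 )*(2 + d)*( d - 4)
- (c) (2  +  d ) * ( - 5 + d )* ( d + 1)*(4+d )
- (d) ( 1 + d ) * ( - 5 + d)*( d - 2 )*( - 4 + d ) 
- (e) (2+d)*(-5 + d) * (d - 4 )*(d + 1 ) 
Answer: e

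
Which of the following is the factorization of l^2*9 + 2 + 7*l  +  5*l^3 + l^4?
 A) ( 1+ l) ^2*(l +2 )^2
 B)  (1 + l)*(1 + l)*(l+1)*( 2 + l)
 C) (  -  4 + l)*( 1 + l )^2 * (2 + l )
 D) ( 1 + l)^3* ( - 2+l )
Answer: B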